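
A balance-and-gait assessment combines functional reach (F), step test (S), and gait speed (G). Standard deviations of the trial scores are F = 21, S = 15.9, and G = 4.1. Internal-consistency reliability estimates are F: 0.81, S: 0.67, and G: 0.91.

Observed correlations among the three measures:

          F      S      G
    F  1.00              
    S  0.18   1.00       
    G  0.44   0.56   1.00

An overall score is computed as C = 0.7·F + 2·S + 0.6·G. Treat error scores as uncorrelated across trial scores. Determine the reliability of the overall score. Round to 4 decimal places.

0.7533

Var(C) = 0.7²·21² + 2²·15.9² + 0.6²·4.1² + 2·[1.4·21·15.9·0.18 + 0.42·21·4.1·0.44 + 1.2·15.9·4.1·0.56] = 1233.38 + 287.724 = 1521.11.
With uncorrelated errors the cross-covariances are all true-score covariance, so they carry over unchanged; only the diagonal terms shrink to ρᵢσᵢ².
True-score variance = [0.7²·21²·0.81 + 2²·15.9²·0.67 + 0.6²·4.1²·0.91] + 287.724 = 858.071 + 287.724 = 1145.79.
Reliability = 1145.79 / 1521.11 = 0.7533.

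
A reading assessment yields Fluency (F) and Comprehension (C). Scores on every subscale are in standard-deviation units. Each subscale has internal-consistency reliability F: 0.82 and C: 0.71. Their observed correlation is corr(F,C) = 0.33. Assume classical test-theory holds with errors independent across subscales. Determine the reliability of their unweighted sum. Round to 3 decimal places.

0.823

Var(F+C) = 2 + 2·[0.33] = 2 + 0.66 = 2.66.
Under uncorrelated errors the observed covariances equal the true-score covariances, so only the own-variance terms attenuate.
True-score variance = [0.82 + 0.71] + 0.66 = 1.53 + 0.66 = 2.19.
Reliability = 2.19 / 2.66 = 0.823.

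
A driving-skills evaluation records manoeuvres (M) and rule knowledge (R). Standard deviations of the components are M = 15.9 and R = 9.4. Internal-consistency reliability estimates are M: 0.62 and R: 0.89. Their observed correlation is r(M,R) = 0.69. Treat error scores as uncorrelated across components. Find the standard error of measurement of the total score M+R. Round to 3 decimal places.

Var(total) = 341.17 + 206.255 = 547.425.
True-score variance = 235.383 + 206.255 = 441.637, so reliability = 0.8068.
Error variance = 547.425 − 441.637 = 105.787; SEM = √105.787 = 10.285.

10.285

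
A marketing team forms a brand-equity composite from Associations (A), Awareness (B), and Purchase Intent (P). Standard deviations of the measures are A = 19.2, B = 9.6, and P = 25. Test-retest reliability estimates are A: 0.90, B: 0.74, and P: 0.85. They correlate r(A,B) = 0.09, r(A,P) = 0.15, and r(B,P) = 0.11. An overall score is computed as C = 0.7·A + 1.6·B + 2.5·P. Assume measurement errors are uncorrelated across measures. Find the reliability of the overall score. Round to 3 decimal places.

Var(C) = 0.7²·19.2² + 1.6²·9.6² + 2.5²·25² + 2·[1.12·19.2·9.6·0.09 + 1.75·19.2·25·0.15 + 4·9.6·25·0.11] = 4322.81 + 500.359 = 4823.17.
With uncorrelated errors the cross-covariances are all true-score covariance, so they carry over unchanged; only the diagonal terms shrink to ρᵢσᵢ².
True-score variance = [0.7²·19.2²·0.90 + 1.6²·9.6²·0.74 + 2.5²·25²·0.85] + 500.359 = 3657.47 + 500.359 = 4157.83.
Reliability = 4157.83 / 4823.17 = 0.862.

0.862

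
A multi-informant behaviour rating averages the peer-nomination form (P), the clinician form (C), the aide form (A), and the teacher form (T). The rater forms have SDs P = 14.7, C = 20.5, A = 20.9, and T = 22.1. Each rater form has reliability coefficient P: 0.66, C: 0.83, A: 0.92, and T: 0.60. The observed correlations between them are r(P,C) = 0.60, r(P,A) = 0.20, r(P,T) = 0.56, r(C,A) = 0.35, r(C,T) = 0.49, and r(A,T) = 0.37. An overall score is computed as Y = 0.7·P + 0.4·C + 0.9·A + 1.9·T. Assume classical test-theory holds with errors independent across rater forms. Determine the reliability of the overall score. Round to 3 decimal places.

Var(Y) = 0.7²·14.7² + 0.4²·20.5² + 0.9²·20.9² + 1.9²·22.1² + 2·[0.28·14.7·20.5·0.60 + 0.63·14.7·20.9·0.20 + 1.33·14.7·22.1·0.56 + 0.36·20.5·20.9·0.35 + 0.76·20.5·22.1·0.49 + 1.71·20.9·22.1·0.37] = 2290.1 + 1692.48 = 3982.58.
Under uncorrelated errors the observed covariances equal the true-score covariances, so only the own-variance terms attenuate.
True-score variance = [0.7²·14.7²·0.66 + 0.4²·20.5²·0.83 + 0.9²·20.9²·0.92 + 1.9²·22.1²·0.60] + 1692.48 = 1509.1 + 1692.48 = 3201.58.
Reliability = 3201.58 / 3982.58 = 0.804.

0.804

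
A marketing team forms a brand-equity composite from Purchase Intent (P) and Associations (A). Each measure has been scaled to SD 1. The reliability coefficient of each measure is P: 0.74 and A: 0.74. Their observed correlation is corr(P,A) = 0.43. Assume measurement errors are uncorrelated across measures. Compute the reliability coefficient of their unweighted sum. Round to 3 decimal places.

Var(P+A) = 2 + 2·[0.43] = 2 + 0.86 = 2.86.
With uncorrelated errors the cross-covariances are all true-score covariance, so they carry over unchanged; only the diagonal terms shrink to ρᵢσᵢ².
True-score variance = [0.74 + 0.74] + 0.86 = 1.48 + 0.86 = 2.34.
Reliability = 2.34 / 2.86 = 0.818.

0.818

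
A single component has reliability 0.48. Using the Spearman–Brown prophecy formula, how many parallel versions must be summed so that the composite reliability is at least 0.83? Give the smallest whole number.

k ≥ ρ*(1−ρ₁)/(ρ₁(1−ρ*)) = 0.83·0.52 / (0.48·0.17) = 5.289.
Smallest integer k = 6.

6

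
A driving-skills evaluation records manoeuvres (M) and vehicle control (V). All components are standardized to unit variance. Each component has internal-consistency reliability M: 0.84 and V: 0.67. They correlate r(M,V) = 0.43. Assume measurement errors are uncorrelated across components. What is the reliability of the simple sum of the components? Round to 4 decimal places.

Var(M+V) = 2 + 2·[0.43] = 2 + 0.86 = 2.86.
Under uncorrelated errors the observed covariances equal the true-score covariances, so only the own-variance terms attenuate.
True-score variance = [0.84 + 0.67] + 0.86 = 1.51 + 0.86 = 2.37.
Reliability = 2.37 / 2.86 = 0.8287.

0.8287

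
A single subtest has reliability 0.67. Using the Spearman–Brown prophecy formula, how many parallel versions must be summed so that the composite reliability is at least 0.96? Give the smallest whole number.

k ≥ ρ*(1−ρ₁)/(ρ₁(1−ρ*)) = 0.96·0.33 / (0.67·0.04) = 11.821.
Smallest integer k = 12.

12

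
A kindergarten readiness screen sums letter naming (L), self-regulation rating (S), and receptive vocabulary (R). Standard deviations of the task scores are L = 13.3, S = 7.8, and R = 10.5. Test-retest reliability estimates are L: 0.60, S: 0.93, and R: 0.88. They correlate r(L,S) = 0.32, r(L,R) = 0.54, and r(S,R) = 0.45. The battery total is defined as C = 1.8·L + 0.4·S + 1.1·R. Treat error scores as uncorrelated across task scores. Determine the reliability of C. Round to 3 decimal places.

0.775

Var(C) = 1.8²·13.3² + 0.4²·7.8² + 1.1²·10.5² + 2·[0.72·13.3·7.8·0.32 + 1.98·13.3·10.5·0.54 + 0.44·7.8·10.5·0.45] = 716.261 + 378.863 = 1095.12.
Under uncorrelated errors the observed covariances equal the true-score covariances, so only the own-variance terms attenuate.
True-score variance = [1.8²·13.3²·0.60 + 0.4²·7.8²·0.93 + 1.1²·10.5²·0.88] + 378.863 = 470.321 + 378.863 = 849.185.
Reliability = 849.185 / 1095.12 = 0.775.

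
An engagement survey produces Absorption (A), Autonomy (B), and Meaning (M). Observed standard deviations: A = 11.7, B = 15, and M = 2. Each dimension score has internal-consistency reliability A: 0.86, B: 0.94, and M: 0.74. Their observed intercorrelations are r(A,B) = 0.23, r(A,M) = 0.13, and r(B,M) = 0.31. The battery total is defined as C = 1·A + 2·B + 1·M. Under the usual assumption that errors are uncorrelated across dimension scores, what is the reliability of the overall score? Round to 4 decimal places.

Var(C) = 11.7² + 2²·15² + 2² + 2·[2·11.7·15·0.23 + 11.7·2·0.13 + 2·15·2·0.31] = 1040.89 + 204.744 = 1245.63.
With uncorrelated errors the cross-covariances are all true-score covariance, so they carry over unchanged; only the diagonal terms shrink to ρᵢσᵢ².
True-score variance = [11.7²·0.86 + 2²·15²·0.94 + 2²·0.74] + 204.744 = 966.685 + 204.744 = 1171.43.
Reliability = 1171.43 / 1245.63 = 0.9404.

0.9404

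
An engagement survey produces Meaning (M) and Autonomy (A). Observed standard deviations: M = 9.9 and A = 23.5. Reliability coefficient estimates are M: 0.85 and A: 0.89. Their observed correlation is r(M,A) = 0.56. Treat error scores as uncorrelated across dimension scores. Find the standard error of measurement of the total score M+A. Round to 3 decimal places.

Var(total) = 650.26 + 260.568 = 910.828.
True-score variance = 574.811 + 260.568 = 835.379, so reliability = 0.9172.
Error variance = 910.828 − 835.379 = 75.449; SEM = √75.449 = 8.686.

8.686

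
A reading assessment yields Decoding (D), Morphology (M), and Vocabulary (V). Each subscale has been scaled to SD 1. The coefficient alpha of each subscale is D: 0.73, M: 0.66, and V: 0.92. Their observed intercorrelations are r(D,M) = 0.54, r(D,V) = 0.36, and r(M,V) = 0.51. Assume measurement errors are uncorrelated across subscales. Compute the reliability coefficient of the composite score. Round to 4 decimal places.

Var(D+M+V) = 3 + 2·[0.54 + 0.36 + 0.51] = 3 + 2.82 = 5.82.
Under uncorrelated errors the observed covariances equal the true-score covariances, so only the own-variance terms attenuate.
True-score variance = [0.73 + 0.66 + 0.92] + 2.82 = 2.31 + 2.82 = 5.13.
Reliability = 5.13 / 5.82 = 0.8814.

0.8814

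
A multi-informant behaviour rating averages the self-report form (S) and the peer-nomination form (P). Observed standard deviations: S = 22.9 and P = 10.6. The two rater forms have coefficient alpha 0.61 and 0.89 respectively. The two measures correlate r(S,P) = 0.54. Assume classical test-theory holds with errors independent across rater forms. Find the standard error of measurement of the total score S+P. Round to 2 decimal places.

14.73

Var(total) = 636.77 + 262.159 = 898.929.
True-score variance = 419.89 + 262.159 = 682.05, so reliability = 0.7587.
Error variance = 898.929 − 682.05 = 216.88; SEM = √216.88 = 14.73.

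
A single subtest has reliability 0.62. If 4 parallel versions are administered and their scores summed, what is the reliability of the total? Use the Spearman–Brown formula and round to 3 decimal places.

0.867

ρ_k = kρ / (1 + (k−1)ρ) = 4·0.62 / (1 + 3·0.62) = 2.480 / 2.860 = 0.867.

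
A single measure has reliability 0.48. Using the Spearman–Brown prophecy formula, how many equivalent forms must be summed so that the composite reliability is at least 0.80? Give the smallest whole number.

5

k ≥ ρ*(1−ρ₁)/(ρ₁(1−ρ*)) = 0.80·0.52 / (0.48·0.20) = 4.333.
Smallest integer k = 5.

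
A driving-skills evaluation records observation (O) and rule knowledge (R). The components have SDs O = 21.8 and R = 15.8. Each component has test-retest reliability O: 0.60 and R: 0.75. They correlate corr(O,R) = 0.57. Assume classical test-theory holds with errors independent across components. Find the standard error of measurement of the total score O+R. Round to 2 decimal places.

Var(total) = 724.88 + 392.662 = 1117.54.
True-score variance = 472.374 + 392.662 = 865.036, so reliability = 0.7741.
Error variance = 1117.54 − 865.036 = 252.506; SEM = √252.506 = 15.89.

15.89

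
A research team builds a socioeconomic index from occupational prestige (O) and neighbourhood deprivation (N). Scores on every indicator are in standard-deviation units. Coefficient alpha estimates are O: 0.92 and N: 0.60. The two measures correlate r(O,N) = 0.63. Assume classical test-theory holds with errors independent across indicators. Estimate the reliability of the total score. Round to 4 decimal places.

0.8528

Var(O+N) = 2 + 2·[0.63] = 2 + 1.26 = 3.26.
Because errors are independent across components, Cov(Tᵢ,Tⱼ) = Cov(Xᵢ,Xⱼ); the off-diagonal part of the true-score variance is the same as above.
True-score variance = [0.92 + 0.60] + 1.26 = 1.52 + 1.26 = 2.78.
Reliability = 2.78 / 3.26 = 0.8528.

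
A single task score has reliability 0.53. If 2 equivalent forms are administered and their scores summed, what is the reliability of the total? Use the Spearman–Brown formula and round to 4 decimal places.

0.6928

ρ_k = kρ / (1 + (k−1)ρ) = 2·0.53 / (1 + 1·0.53) = 1.060 / 1.530 = 0.6928.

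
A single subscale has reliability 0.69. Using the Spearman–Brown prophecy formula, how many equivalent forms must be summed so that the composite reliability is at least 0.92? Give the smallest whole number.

k ≥ ρ*(1−ρ₁)/(ρ₁(1−ρ*)) = 0.92·0.31 / (0.69·0.08) = 5.167.
Smallest integer k = 6.

6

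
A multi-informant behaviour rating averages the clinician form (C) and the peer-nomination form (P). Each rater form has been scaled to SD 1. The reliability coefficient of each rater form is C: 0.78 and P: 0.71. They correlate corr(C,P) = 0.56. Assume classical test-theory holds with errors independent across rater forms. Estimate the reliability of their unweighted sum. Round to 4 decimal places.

0.8365

Var(C+P) = 2 + 2·[0.56] = 2 + 1.12 = 3.12.
Under uncorrelated errors the observed covariances equal the true-score covariances, so only the own-variance terms attenuate.
True-score variance = [0.78 + 0.71] + 1.12 = 1.49 + 1.12 = 2.61.
Reliability = 2.61 / 3.12 = 0.8365.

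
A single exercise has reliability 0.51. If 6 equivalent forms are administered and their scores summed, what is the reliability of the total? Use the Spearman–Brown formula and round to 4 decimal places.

ρ_k = kρ / (1 + (k−1)ρ) = 6·0.51 / (1 + 5·0.51) = 3.060 / 3.550 = 0.8620.

0.8620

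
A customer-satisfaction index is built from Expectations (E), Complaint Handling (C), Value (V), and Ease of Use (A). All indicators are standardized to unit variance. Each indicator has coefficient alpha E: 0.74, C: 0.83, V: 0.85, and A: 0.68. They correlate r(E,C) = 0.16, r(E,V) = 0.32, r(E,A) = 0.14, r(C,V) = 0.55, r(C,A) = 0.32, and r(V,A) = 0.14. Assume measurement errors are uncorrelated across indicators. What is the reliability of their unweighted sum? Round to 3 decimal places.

Var(E+C+V+A) = 4 + 2·[0.16 + 0.32 + 0.14 + 0.55 + 0.32 + 0.14] = 4 + 3.26 = 7.26.
With uncorrelated errors the cross-covariances are all true-score covariance, so they carry over unchanged; only the diagonal terms shrink to ρᵢσᵢ².
True-score variance = [0.74 + 0.83 + 0.85 + 0.68] + 3.26 = 3.1 + 3.26 = 6.36.
Reliability = 6.36 / 7.26 = 0.876.

0.876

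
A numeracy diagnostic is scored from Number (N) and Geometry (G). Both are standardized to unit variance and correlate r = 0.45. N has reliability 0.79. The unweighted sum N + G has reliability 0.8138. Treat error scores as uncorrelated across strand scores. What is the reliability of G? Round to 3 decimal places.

0.670

Var(N+G) = 2 + 2·0.45 = 2.900.
True-score variance = ρ_N + ρ_G + 2·0.45, so 0.8138 = (0.79 + ρ_G + 0.90) / 2.900.
ρ_G = 0.8138·2.900 − 0.79 − 0.90 = 0.670.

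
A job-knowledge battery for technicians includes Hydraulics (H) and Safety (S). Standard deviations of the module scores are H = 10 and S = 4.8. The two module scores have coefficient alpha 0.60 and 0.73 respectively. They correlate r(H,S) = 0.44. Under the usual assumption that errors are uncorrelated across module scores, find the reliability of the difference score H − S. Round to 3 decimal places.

0.428

Var(H−S) = 10² + 4.8² − 2·10·4.8·0.44 = 123.04 − 42.24 = 80.8.
Because errors are independent across components, Cov(Tᵢ,Tⱼ) = Cov(Xᵢ,Xⱼ); the off-diagonal part of the true-score variance is the same as above.
True-score variance = [10²·0.60 + 4.8²·0.73] − 42.24 = 76.8192 − 42.24 = 34.5792.
Reliability = 34.5792 / 80.8 = 0.428.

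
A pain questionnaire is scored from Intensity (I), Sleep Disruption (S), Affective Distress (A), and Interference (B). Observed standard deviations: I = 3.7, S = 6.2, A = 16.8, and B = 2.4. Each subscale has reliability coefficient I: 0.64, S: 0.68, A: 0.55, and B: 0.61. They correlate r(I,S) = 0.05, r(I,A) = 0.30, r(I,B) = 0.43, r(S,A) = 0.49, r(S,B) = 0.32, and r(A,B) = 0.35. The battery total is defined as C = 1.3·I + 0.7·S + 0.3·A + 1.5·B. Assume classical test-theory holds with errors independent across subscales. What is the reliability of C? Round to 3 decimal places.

Var(C) = 1.3²·3.7² + 0.7²·6.2² + 0.3²·16.8² + 1.5²·2.4² + 2·[0.91·3.7·6.2·0.05 + 0.39·3.7·16.8·0.30 + 1.95·3.7·2.4·0.43 + 0.21·6.2·16.8·0.49 + 1.05·6.2·2.4·0.32 + 0.45·16.8·2.4·0.35] = 80.3333 + 75.661 = 155.994.
Because errors are independent across components, Cov(Tᵢ,Tⱼ) = Cov(Xᵢ,Xⱼ); the off-diagonal part of the true-score variance is the same as above.
True-score variance = [1.3²·3.7²·0.64 + 0.7²·6.2²·0.68 + 0.3²·16.8²·0.55 + 1.5²·2.4²·0.61] + 75.661 = 49.4918 + 75.661 = 125.153.
Reliability = 125.153 / 155.994 = 0.802.

0.802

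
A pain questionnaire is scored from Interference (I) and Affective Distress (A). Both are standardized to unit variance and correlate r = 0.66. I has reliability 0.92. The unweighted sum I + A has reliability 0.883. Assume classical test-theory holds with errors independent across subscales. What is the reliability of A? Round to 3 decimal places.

Var(I+A) = 2 + 2·0.66 = 3.320.
True-score variance = ρ_I + ρ_A + 2·0.66, so 0.883 = (0.92 + ρ_A + 1.32) / 3.320.
ρ_A = 0.883·3.320 − 0.92 − 1.32 = 0.692.

0.692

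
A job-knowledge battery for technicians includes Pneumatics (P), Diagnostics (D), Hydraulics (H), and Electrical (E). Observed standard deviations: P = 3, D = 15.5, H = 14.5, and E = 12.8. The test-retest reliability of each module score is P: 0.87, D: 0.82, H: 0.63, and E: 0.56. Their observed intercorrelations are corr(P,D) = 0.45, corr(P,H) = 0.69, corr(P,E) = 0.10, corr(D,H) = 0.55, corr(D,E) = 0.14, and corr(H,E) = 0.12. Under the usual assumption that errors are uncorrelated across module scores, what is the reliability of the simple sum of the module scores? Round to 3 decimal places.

Var(P+D+H+E) = 3² + 15.5² + 14.5² + 12.8² + 2·[3·15.5·0.45 + 3·14.5·0.69 + 3·12.8·0.10 + 15.5·14.5·0.55 + 15.5·12.8·0.14 + 14.5·12.8·0.12] = 623.34 + 456.881 = 1080.22.
With uncorrelated errors the cross-covariances are all true-score covariance, so they carry over unchanged; only the diagonal terms shrink to ρᵢσᵢ².
True-score variance = [3²·0.87 + 15.5²·0.82 + 14.5²·0.63 + 12.8²·0.56] + 456.881 = 429.043 + 456.881 = 885.924.
Reliability = 885.924 / 1080.22 = 0.820.

0.820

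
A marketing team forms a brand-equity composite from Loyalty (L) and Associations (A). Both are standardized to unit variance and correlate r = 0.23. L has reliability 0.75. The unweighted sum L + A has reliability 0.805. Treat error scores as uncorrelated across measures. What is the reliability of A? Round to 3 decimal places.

Var(L+A) = 2 + 2·0.23 = 2.460.
True-score variance = ρ_L + ρ_A + 2·0.23, so 0.805 = (0.75 + ρ_A + 0.46) / 2.460.
ρ_A = 0.805·2.460 − 0.75 − 0.46 = 0.770.

0.770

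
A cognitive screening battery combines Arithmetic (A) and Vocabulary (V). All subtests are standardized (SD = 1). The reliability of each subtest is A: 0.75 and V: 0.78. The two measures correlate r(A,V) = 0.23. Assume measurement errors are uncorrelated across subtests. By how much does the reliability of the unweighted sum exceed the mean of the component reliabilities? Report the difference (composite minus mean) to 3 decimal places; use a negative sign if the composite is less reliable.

Var(sum) = 2 + 0.46 = 2.46; true-score variance = 1.53 + 0.46 = 1.99; composite reliability = 0.8089.
Mean component reliability = 0.7650.
Difference = 0.8089 − 0.7650 = 0.044.

0.044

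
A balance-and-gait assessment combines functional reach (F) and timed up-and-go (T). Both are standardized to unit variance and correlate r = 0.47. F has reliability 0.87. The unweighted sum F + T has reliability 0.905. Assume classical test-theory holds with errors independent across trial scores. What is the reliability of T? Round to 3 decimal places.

Var(F+T) = 2 + 2·0.47 = 2.940.
True-score variance = ρ_F + ρ_T + 2·0.47, so 0.905 = (0.87 + ρ_T + 0.94) / 2.940.
ρ_T = 0.905·2.940 − 0.87 − 0.94 = 0.851.

0.851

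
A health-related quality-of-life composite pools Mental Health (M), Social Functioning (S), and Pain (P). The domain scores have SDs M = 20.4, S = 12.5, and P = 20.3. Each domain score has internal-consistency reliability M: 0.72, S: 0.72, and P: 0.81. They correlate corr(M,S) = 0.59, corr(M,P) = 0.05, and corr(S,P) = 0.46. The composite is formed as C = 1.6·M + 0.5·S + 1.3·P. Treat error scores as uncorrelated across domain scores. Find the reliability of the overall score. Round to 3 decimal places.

Var(C) = 1.6²·20.4² + 0.5²·12.5² + 1.3²·20.3² + 2·[0.8·20.4·12.5·0.59 + 2.08·20.4·20.3·0.05 + 0.65·12.5·20.3·0.46] = 1800.86 + 478.599 = 2279.46.
Because errors are independent across components, Cov(Tᵢ,Tⱼ) = Cov(Xᵢ,Xⱼ); the off-diagonal part of the true-score variance is the same as above.
True-score variance = [1.6²·20.4²·0.72 + 0.5²·12.5²·0.72 + 1.3²·20.3²·0.81] + 478.599 = 1359.3 + 478.599 = 1837.9.
Reliability = 1837.9 / 2279.46 = 0.806.

0.806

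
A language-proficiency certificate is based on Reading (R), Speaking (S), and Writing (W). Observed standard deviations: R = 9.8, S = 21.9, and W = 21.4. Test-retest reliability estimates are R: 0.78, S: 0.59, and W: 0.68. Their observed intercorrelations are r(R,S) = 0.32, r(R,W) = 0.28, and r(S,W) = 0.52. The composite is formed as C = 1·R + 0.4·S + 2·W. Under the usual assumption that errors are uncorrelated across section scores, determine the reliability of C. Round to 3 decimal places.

0.762

Var(C) = 9.8² + 0.4²·21.9² + 2²·21.4² + 2·[0.4·9.8·21.9·0.32 + 2·9.8·21.4·0.28 + 0.8·21.9·21.4·0.52] = 2004.62 + 679.754 = 2684.37.
Because errors are independent across components, Cov(Tᵢ,Tⱼ) = Cov(Xᵢ,Xⱼ); the off-diagonal part of the true-score variance is the same as above.
True-score variance = [9.8²·0.78 + 0.4²·21.9²·0.59 + 2²·21.4²·0.68] + 679.754 = 1365.84 + 679.754 = 2045.59.
Reliability = 2045.59 / 2684.37 = 0.762.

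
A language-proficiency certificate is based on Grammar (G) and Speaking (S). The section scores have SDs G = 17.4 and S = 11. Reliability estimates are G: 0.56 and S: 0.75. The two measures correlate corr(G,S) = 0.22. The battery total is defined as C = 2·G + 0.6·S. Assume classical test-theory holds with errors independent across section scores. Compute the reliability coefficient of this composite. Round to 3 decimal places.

0.599

Var(C) = 2²·17.4² + 0.6²·11² + 2·[1.2·17.4·11·0.22] = 1254.6 + 101.059 = 1355.66.
Under uncorrelated errors the observed covariances equal the true-score covariances, so only the own-variance terms attenuate.
True-score variance = [2²·17.4²·0.56 + 0.6²·11²·0.75] + 101.059 = 710.852 + 101.059 = 811.912.
Reliability = 811.912 / 1355.66 = 0.599.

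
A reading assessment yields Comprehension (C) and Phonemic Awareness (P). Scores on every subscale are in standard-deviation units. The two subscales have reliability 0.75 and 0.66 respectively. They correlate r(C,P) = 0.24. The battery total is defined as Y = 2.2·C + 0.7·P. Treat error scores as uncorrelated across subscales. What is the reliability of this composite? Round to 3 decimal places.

Var(Y) = 2.2² + 0.7² + 2·[1.54·0.24] = 5.33 + 0.7392 = 6.0692.
With uncorrelated errors the cross-covariances are all true-score covariance, so they carry over unchanged; only the diagonal terms shrink to ρᵢσᵢ².
True-score variance = [2.2²·0.75 + 0.7²·0.66] + 0.7392 = 3.9534 + 0.7392 = 4.6926.
Reliability = 4.6926 / 6.0692 = 0.773.

0.773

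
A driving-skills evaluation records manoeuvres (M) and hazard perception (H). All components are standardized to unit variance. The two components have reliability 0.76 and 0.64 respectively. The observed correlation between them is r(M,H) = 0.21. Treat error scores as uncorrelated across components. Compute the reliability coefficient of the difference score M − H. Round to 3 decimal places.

Var(M−H) = 1 + 1 − 2·0.21 = 2 − 0.42 = 1.58.
Under uncorrelated errors the observed covariances equal the true-score covariances, so only the own-variance terms attenuate.
True-score variance = [0.76 + 0.64] − 0.42 = 1.4 − 0.42 = 0.98.
Reliability = 0.98 / 1.58 = 0.620.

0.620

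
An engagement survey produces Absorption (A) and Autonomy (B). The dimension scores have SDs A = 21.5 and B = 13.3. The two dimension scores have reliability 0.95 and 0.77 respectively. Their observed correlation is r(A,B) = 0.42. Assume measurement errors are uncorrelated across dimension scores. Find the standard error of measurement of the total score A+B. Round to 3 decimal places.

Var(total) = 639.14 + 240.198 = 879.338.
True-score variance = 575.343 + 240.198 = 815.541, so reliability = 0.9274.
Error variance = 879.338 − 815.541 = 63.7972; SEM = √63.7972 = 7.987.

7.987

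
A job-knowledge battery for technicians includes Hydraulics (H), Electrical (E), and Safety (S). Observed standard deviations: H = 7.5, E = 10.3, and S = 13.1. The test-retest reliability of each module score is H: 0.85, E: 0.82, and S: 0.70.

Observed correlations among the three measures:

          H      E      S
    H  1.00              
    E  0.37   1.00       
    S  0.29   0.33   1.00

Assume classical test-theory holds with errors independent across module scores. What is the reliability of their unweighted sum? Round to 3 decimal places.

0.853

Var(H+E+S) = 7.5² + 10.3² + 13.1² + 2·[7.5·10.3·0.37 + 7.5·13.1·0.29 + 10.3·13.1·0.33] = 333.95 + 203.204 = 537.154.
With uncorrelated errors the cross-covariances are all true-score covariance, so they carry over unchanged; only the diagonal terms shrink to ρᵢσᵢ².
True-score variance = [7.5²·0.85 + 10.3²·0.82 + 13.1²·0.70] + 203.204 = 254.933 + 203.204 = 458.137.
Reliability = 458.137 / 537.154 = 0.853.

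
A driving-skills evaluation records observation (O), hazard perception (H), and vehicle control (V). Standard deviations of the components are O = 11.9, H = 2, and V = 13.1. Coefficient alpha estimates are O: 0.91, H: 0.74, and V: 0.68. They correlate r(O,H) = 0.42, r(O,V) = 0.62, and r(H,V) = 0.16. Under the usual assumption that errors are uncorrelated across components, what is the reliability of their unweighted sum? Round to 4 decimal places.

0.8725

Var(O+H+V) = 11.9² + 2² + 13.1² + 2·[11.9·2·0.42 + 11.9·13.1·0.62 + 2·13.1·0.16] = 317.22 + 221.68 = 538.9.
Because errors are independent across components, Cov(Tᵢ,Tⱼ) = Cov(Xᵢ,Xⱼ); the off-diagonal part of the true-score variance is the same as above.
True-score variance = [11.9²·0.91 + 2²·0.74 + 13.1²·0.68] + 221.68 = 248.52 + 221.68 = 470.2.
Reliability = 470.2 / 538.9 = 0.8725.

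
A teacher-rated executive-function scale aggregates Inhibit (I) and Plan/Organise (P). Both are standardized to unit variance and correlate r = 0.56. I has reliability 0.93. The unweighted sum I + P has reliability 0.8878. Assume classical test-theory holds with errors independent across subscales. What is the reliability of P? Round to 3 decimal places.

0.720

Var(I+P) = 2 + 2·0.56 = 3.120.
True-score variance = ρ_I + ρ_P + 2·0.56, so 0.8878 = (0.93 + ρ_P + 1.12) / 3.120.
ρ_P = 0.8878·3.120 − 0.93 − 1.12 = 0.720.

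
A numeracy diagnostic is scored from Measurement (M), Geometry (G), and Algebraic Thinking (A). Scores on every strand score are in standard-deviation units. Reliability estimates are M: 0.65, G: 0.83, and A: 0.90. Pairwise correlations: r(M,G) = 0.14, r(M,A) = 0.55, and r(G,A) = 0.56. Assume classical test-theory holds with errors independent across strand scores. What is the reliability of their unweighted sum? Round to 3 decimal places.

0.887

Var(M+G+A) = 3 + 2·[0.14 + 0.55 + 0.56] = 3 + 2.5 = 5.5.
With uncorrelated errors the cross-covariances are all true-score covariance, so they carry over unchanged; only the diagonal terms shrink to ρᵢσᵢ².
True-score variance = [0.65 + 0.83 + 0.90] + 2.5 = 2.38 + 2.5 = 4.88.
Reliability = 4.88 / 5.5 = 0.887.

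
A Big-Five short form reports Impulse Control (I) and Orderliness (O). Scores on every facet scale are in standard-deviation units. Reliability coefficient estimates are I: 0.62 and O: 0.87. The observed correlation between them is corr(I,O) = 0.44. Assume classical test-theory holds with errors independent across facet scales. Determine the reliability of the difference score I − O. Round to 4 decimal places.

0.5446

Var(I−O) = 1 + 1 − 2·0.44 = 2 − 0.88 = 1.12.
With uncorrelated errors the cross-covariances are all true-score covariance, so they carry over unchanged; only the diagonal terms shrink to ρᵢσᵢ².
True-score variance = [0.62 + 0.87] − 0.88 = 1.49 − 0.88 = 0.61.
Reliability = 0.61 / 1.12 = 0.5446.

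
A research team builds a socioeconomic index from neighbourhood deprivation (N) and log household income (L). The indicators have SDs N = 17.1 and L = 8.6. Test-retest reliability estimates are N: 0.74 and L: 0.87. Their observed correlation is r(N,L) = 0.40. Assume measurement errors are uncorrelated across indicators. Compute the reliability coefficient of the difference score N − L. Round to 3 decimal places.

Var(N−L) = 17.1² + 8.6² − 2·17.1·8.6·0.40 = 366.37 − 117.648 = 248.722.
With uncorrelated errors the cross-covariances are all true-score covariance, so they carry over unchanged; only the diagonal terms shrink to ρᵢσᵢ².
True-score variance = [17.1²·0.74 + 8.6²·0.87] − 117.648 = 280.729 − 117.648 = 163.081.
Reliability = 163.081 / 248.722 = 0.656.

0.656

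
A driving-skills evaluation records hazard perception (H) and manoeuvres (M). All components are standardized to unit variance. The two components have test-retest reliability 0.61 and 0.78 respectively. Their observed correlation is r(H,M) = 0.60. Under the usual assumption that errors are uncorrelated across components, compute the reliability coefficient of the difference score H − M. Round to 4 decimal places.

0.2375

Var(H−M) = 1 + 1 − 2·0.60 = 2 − 1.2 = 0.8.
Under uncorrelated errors the observed covariances equal the true-score covariances, so only the own-variance terms attenuate.
True-score variance = [0.61 + 0.78] − 1.2 = 1.39 − 1.2 = 0.19.
Reliability = 0.19 / 0.8 = 0.2375.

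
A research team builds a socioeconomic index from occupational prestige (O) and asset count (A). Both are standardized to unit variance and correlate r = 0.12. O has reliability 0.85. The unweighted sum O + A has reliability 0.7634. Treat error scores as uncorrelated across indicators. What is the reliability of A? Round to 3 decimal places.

Var(O+A) = 2 + 2·0.12 = 2.240.
True-score variance = ρ_O + ρ_A + 2·0.12, so 0.7634 = (0.85 + ρ_A + 0.24) / 2.240.
ρ_A = 0.7634·2.240 − 0.85 − 0.24 = 0.620.

0.620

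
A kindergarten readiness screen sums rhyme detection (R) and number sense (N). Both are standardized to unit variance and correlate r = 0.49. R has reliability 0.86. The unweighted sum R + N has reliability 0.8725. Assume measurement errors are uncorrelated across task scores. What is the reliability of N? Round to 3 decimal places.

0.760

Var(R+N) = 2 + 2·0.49 = 2.980.
True-score variance = ρ_R + ρ_N + 2·0.49, so 0.8725 = (0.86 + ρ_N + 0.98) / 2.980.
ρ_N = 0.8725·2.980 − 0.86 − 0.98 = 0.760.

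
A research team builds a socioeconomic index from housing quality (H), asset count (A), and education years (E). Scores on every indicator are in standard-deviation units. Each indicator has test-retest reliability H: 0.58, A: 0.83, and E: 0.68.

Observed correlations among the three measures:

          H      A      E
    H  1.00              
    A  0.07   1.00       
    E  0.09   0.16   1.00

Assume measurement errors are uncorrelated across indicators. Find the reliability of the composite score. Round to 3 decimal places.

0.750

Var(H+A+E) = 3 + 2·[0.07 + 0.09 + 0.16] = 3 + 0.64 = 3.64.
Under uncorrelated errors the observed covariances equal the true-score covariances, so only the own-variance terms attenuate.
True-score variance = [0.58 + 0.83 + 0.68] + 0.64 = 2.09 + 0.64 = 2.73.
Reliability = 2.73 / 3.64 = 0.750.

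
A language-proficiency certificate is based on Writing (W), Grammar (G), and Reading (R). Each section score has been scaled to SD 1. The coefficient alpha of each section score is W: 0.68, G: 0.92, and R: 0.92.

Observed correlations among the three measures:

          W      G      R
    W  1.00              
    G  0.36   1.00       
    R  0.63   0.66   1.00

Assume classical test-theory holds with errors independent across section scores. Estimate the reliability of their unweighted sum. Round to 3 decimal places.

Var(W+G+R) = 3 + 2·[0.36 + 0.63 + 0.66] = 3 + 3.3 = 6.3.
Under uncorrelated errors the observed covariances equal the true-score covariances, so only the own-variance terms attenuate.
True-score variance = [0.68 + 0.92 + 0.92] + 3.3 = 2.52 + 3.3 = 5.82.
Reliability = 5.82 / 6.3 = 0.924.

0.924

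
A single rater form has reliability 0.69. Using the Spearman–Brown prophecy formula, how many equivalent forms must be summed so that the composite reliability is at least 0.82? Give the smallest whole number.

3

k ≥ ρ*(1−ρ₁)/(ρ₁(1−ρ*)) = 0.82·0.31 / (0.69·0.18) = 2.047.
Smallest integer k = 3.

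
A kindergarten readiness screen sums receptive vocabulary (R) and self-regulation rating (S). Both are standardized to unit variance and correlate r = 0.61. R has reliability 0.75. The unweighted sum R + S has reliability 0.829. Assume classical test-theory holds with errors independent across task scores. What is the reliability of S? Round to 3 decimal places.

0.699

Var(R+S) = 2 + 2·0.61 = 3.220.
True-score variance = ρ_R + ρ_S + 2·0.61, so 0.829 = (0.75 + ρ_S + 1.22) / 3.220.
ρ_S = 0.829·3.220 − 0.75 − 1.22 = 0.699.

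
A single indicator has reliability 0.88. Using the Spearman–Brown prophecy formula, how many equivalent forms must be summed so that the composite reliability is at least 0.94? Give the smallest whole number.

k ≥ ρ*(1−ρ₁)/(ρ₁(1−ρ*)) = 0.94·0.12 / (0.88·0.06) = 2.136.
Smallest integer k = 3.

3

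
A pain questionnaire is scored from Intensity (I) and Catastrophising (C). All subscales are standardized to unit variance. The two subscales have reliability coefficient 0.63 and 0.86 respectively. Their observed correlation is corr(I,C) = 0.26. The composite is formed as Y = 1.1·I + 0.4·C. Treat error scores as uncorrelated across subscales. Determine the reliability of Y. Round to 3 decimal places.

Var(Y) = 1.1² + 0.4² + 2·[0.44·0.26] = 1.37 + 0.2288 = 1.5988.
Because errors are independent across components, Cov(Tᵢ,Tⱼ) = Cov(Xᵢ,Xⱼ); the off-diagonal part of the true-score variance is the same as above.
True-score variance = [1.1²·0.63 + 0.4²·0.86] + 0.2288 = 0.8999 + 0.2288 = 1.1287.
Reliability = 1.1287 / 1.5988 = 0.706.

0.706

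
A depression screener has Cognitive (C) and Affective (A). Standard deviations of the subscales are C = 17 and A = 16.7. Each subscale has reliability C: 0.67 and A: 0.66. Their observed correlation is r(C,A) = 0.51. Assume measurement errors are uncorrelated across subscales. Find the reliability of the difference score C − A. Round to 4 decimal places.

Var(C−A) = 17² + 16.7² − 2·17·16.7·0.51 = 567.89 − 289.578 = 278.312.
Under uncorrelated errors the observed covariances equal the true-score covariances, so only the own-variance terms attenuate.
True-score variance = [17²·0.67 + 16.7²·0.66] − 289.578 = 377.697 − 289.578 = 88.1194.
Reliability = 88.1194 / 278.312 = 0.3166.

0.3166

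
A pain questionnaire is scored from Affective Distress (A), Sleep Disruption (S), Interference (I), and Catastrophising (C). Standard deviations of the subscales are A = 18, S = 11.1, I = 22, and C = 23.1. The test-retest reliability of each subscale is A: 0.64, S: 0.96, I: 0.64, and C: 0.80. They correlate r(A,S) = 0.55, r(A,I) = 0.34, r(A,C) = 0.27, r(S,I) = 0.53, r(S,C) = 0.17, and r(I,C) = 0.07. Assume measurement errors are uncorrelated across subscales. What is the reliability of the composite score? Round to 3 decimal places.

0.845

Var(A+S+I+C) = 18² + 11.1² + 22² + 23.1² + 2·[18·11.1·0.55 + 18·22·0.34 + 18·23.1·0.27 + 11.1·22·0.53 + 11.1·23.1·0.17 + 22·23.1·0.07] = 1464.82 + 1130.77 = 2595.59.
Under uncorrelated errors the observed covariances equal the true-score covariances, so only the own-variance terms attenuate.
True-score variance = [18²·0.64 + 11.1²·0.96 + 22²·0.64 + 23.1²·0.80] + 1130.77 = 1062.29 + 1130.77 = 2193.06.
Reliability = 2193.06 / 2595.59 = 0.845.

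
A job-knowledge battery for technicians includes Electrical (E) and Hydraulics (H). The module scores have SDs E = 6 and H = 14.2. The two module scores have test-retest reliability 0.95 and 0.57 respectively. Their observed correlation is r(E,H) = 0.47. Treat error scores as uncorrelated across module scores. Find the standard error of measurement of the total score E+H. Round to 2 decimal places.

9.41

Var(total) = 237.64 + 80.088 = 317.728.
True-score variance = 149.135 + 80.088 = 229.223, so reliability = 0.7214.
Error variance = 317.728 − 229.223 = 88.5052; SEM = √88.5052 = 9.41.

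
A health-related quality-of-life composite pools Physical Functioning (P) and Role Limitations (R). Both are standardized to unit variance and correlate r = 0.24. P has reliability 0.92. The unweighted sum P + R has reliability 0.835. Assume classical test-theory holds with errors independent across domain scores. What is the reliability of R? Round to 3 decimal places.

Var(P+R) = 2 + 2·0.24 = 2.480.
True-score variance = ρ_P + ρ_R + 2·0.24, so 0.835 = (0.92 + ρ_R + 0.48) / 2.480.
ρ_R = 0.835·2.480 − 0.92 − 0.48 = 0.671.

0.671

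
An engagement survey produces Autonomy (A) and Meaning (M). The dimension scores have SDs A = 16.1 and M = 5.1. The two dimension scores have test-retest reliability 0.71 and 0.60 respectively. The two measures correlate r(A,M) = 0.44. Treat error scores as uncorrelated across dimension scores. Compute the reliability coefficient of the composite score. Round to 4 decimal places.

Var(A+M) = 16.1² + 5.1² + 2·[16.1·5.1·0.44] = 285.22 + 72.2568 = 357.477.
With uncorrelated errors the cross-covariances are all true-score covariance, so they carry over unchanged; only the diagonal terms shrink to ρᵢσᵢ².
True-score variance = [16.1²·0.71 + 5.1²·0.60] + 72.2568 = 199.645 + 72.2568 = 271.902.
Reliability = 271.902 / 357.477 = 0.7606.

0.7606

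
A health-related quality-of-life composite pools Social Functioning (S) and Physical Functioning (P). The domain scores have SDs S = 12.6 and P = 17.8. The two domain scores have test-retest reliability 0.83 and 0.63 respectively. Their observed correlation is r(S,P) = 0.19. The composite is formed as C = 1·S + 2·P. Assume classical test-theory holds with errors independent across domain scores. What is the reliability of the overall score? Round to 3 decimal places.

Var(C) = 12.6² + 2²·17.8² + 2·[2·12.6·17.8·0.19] = 1426.12 + 170.453 = 1596.57.
Because errors are independent across components, Cov(Tᵢ,Tⱼ) = Cov(Xᵢ,Xⱼ); the off-diagonal part of the true-score variance is the same as above.
True-score variance = [12.6²·0.83 + 2²·17.8²·0.63] + 170.453 = 930.208 + 170.453 = 1100.66.
Reliability = 1100.66 / 1596.57 = 0.689.

0.689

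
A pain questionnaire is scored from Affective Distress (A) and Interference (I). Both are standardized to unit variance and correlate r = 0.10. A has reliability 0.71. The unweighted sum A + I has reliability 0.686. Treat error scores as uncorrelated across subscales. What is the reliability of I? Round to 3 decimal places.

Var(A+I) = 2 + 2·0.10 = 2.200.
True-score variance = ρ_A + ρ_I + 2·0.10, so 0.686 = (0.71 + ρ_I + 0.20) / 2.200.
ρ_I = 0.686·2.200 − 0.71 − 0.20 = 0.599.

0.599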